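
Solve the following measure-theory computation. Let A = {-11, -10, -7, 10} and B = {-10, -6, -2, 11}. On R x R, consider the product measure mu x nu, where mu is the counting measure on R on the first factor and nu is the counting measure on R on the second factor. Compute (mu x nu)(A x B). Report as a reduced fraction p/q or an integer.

For a measurable rectangle A x B, the product measure satisfies
  (mu x nu)(A x B) = mu(A) * nu(B).
  mu(A) = 4.
  nu(B) = 4.
  (mu x nu)(A x B) = 4 * 4 = 16.

16


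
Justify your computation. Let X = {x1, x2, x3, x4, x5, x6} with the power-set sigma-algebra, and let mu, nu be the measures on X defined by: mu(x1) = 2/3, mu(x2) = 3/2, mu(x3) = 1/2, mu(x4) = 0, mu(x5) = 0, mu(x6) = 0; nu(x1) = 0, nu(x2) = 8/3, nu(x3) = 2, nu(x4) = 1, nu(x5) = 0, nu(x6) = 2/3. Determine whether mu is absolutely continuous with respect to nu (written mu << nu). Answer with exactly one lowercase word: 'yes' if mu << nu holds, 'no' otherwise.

mu << nu means: every nu-null measurable set is also mu-null; equivalently, for every atom x, if nu({x}) = 0 then mu({x}) = 0.
Checking each atom:
  x1: nu = 0, mu = 2/3 > 0 -> violates mu << nu.
  x2: nu = 8/3 > 0 -> no constraint.
  x3: nu = 2 > 0 -> no constraint.
  x4: nu = 1 > 0 -> no constraint.
  x5: nu = 0, mu = 0 -> consistent with mu << nu.
  x6: nu = 2/3 > 0 -> no constraint.
The atom(s) x1 violate the condition (nu = 0 but mu > 0). Therefore mu is NOT absolutely continuous w.r.t. nu.

no


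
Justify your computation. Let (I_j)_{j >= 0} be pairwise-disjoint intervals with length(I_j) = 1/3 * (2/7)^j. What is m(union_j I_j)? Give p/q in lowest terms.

By countable additivity of the Lebesgue measure on pairwise disjoint measurable sets,
  m(union_{j >= 0} I_j) = sum_{j >= 0} m(I_j) = sum_{j >= 0} a * r^j,
  with a = 1/3 and r = 2/7.
Since 0 < r = 2/7 < 1, the geometric series converges:
  sum_{j >= 0} a * r^j = a / (1 - r).
  = 1/3 / (1 - 2/7)
  = 1/3 / (5/7)
  = 7/15.

7/15


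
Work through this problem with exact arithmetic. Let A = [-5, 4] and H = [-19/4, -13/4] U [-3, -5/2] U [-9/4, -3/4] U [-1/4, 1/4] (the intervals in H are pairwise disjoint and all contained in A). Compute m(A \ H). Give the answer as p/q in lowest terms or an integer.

The ambient interval has length m(A) = 4 - (-5) = 9.
Since the holes are disjoint and sit inside A, by finite additivity
  m(H) = sum_i (b_i - a_i), and m(A \ H) = m(A) - m(H).
Computing the hole measures:
  m(H_1) = -13/4 - (-19/4) = 3/2.
  m(H_2) = -5/2 - (-3) = 1/2.
  m(H_3) = -3/4 - (-9/4) = 3/2.
  m(H_4) = 1/4 - (-1/4) = 1/2.
Summed: m(H) = 3/2 + 1/2 + 3/2 + 1/2 = 4.
So m(A \ H) = 9 - 4 = 5.

5


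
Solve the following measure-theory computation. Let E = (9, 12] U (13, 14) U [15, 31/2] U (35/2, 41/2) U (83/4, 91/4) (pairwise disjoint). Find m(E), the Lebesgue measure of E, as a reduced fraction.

For pairwise disjoint intervals, m(union_i I_i) = sum_i m(I_i),
and m is invariant under swapping open/closed endpoints (single points have measure 0).
So m(E) = sum_i (b_i - a_i).
  I_1 has length 12 - 9 = 3.
  I_2 has length 14 - 13 = 1.
  I_3 has length 31/2 - 15 = 1/2.
  I_4 has length 41/2 - 35/2 = 3.
  I_5 has length 91/4 - 83/4 = 2.
Summing:
  m(E) = 3 + 1 + 1/2 + 3 + 2 = 19/2.

19/2


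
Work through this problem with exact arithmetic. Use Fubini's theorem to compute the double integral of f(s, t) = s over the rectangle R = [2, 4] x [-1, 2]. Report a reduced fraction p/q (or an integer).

f(s, t) is a tensor product of a function of s and a function of t, and both factors are bounded continuous (hence Lebesgue integrable) on the rectangle, so Fubini's theorem applies:
  integral_R f d(m x m) = (integral_a1^b1 s ds) * (integral_a2^b2 1 dt).
Inner integral in s: integral_{2}^{4} s ds = (4^2 - 2^2)/2
  = 6.
Inner integral in t: integral_{-1}^{2} 1 dt = (2^1 - (-1)^1)/1
  = 3.
Product: (6) * (3) = 18.

18


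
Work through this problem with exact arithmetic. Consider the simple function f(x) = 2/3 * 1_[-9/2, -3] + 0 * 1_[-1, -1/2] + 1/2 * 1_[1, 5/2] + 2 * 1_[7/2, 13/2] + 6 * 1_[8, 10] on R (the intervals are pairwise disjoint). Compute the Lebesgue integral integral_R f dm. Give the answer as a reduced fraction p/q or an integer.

For a simple function f = sum_i c_i * 1_{A_i} with disjoint A_i,
  integral f dm = sum_i c_i * m(A_i).
Lengths of the A_i:
  m(A_1) = -3 - (-9/2) = 3/2.
  m(A_2) = -1/2 - (-1) = 1/2.
  m(A_3) = 5/2 - 1 = 3/2.
  m(A_4) = 13/2 - 7/2 = 3.
  m(A_5) = 10 - 8 = 2.
Contributions c_i * m(A_i):
  (2/3) * (3/2) = 1.
  (0) * (1/2) = 0.
  (1/2) * (3/2) = 3/4.
  (2) * (3) = 6.
  (6) * (2) = 12.
Total: 1 + 0 + 3/4 + 6 + 12 = 79/4.

79/4


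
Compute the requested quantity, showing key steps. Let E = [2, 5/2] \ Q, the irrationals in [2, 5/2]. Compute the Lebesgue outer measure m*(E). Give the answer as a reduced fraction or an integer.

The interval I = [2, 5/2] has m(I) = 5/2 - 2 = 1/2 (endpoints are measure-zero, so open/closed/half-open agree). Write I = (I cap Q) u (I \ Q). The rationals in I are countable, so m*(I cap Q) = 0 (cover each rational by intervals whose total length is arbitrarily small). By countable subadditivity m*(I) <= m*(I cap Q) + m*(I \ Q), hence m*(I \ Q) >= m(I) = 1/2. The reverse inequality m*(I \ Q) <= m*(I) = 1/2 is trivial since (I \ Q) is a subset of I. Therefore m*(I \ Q) = 1/2.

1/2


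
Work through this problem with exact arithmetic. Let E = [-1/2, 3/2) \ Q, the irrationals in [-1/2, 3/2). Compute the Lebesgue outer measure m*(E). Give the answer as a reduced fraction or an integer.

The interval I = [-1/2, 3/2) has m(I) = 3/2 - (-1/2) = 2 (endpoints are measure-zero, so open/closed/half-open agree). Write I = (I cap Q) u (I \ Q). The rationals in I are countable, so m*(I cap Q) = 0 (cover each rational by intervals whose total length is arbitrarily small). By countable subadditivity m*(I) <= m*(I cap Q) + m*(I \ Q), hence m*(I \ Q) >= m(I) = 2. The reverse inequality m*(I \ Q) <= m*(I) = 2 is trivial since (I \ Q) is a subset of I. Therefore m*(I \ Q) = 2.

2


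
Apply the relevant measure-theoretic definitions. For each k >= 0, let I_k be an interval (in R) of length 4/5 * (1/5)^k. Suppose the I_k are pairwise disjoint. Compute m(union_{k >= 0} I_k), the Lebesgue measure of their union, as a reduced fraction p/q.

By countable additivity of the Lebesgue measure on pairwise disjoint measurable sets,
  m(union_{k >= 0} I_k) = sum_{k >= 0} m(I_k) = sum_{k >= 0} a * r^k,
  with a = 4/5 and r = 1/5.
Since 0 < r = 1/5 < 1, the geometric series converges:
  sum_{k >= 0} a * r^k = a / (1 - r).
  = 4/5 / (1 - 1/5)
  = 4/5 / (4/5)
  = 1.

1


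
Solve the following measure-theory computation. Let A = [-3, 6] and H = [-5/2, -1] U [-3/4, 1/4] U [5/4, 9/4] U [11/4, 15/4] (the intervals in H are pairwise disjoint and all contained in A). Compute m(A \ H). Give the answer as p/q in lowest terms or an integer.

The ambient interval has length m(A) = 6 - (-3) = 9.
Since the holes are disjoint and sit inside A, by finite additivity
  m(H) = sum_i (b_i - a_i), and m(A \ H) = m(A) - m(H).
Computing the hole measures:
  m(H_1) = -1 - (-5/2) = 3/2.
  m(H_2) = 1/4 - (-3/4) = 1.
  m(H_3) = 9/4 - 5/4 = 1.
  m(H_4) = 15/4 - 11/4 = 1.
Summed: m(H) = 3/2 + 1 + 1 + 1 = 9/2.
So m(A \ H) = 9 - 9/2 = 9/2.

9/2


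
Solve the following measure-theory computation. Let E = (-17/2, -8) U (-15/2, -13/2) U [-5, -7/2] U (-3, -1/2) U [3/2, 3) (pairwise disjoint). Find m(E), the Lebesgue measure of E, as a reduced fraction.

For pairwise disjoint intervals, m(union_i I_i) = sum_i m(I_i),
and m is invariant under swapping open/closed endpoints (single points have measure 0).
So m(E) = sum_i (b_i - a_i).
  I_1 has length -8 - (-17/2) = 1/2.
  I_2 has length -13/2 - (-15/2) = 1.
  I_3 has length -7/2 - (-5) = 3/2.
  I_4 has length -1/2 - (-3) = 5/2.
  I_5 has length 3 - 3/2 = 3/2.
Summing:
  m(E) = 1/2 + 1 + 3/2 + 5/2 + 3/2 = 7.

7


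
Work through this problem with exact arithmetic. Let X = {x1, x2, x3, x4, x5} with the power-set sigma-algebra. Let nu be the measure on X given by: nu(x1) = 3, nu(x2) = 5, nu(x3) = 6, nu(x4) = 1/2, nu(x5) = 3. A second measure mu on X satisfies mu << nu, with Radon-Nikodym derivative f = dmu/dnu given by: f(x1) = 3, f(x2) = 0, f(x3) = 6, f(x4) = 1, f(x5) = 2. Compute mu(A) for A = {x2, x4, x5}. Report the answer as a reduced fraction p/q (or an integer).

By the defining property of the Radon-Nikodym derivative, for every measurable set A,
  mu(A) = integral_A f dnu.
Since nu is a discrete measure concentrated on the atoms of X, the integral over A reduces to the sum
  mu(A) = sum_{x in A} f(x) * nu({x}).
Computing each term:
  x2: f(x2) * nu(x2) = 0 * 5 = 0.
  x4: f(x4) * nu(x4) = 1 * 1/2 = 1/2.
  x5: f(x5) * nu(x5) = 2 * 3 = 6.
Summing: mu(A) = 0 + 1/2 + 6 = 13/2.

13/2


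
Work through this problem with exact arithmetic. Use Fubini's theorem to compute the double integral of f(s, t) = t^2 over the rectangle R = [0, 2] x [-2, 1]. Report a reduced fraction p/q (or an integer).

f(s, t) is a tensor product of a function of s and a function of t, and both factors are bounded continuous (hence Lebesgue integrable) on the rectangle, so Fubini's theorem applies:
  integral_R f d(m x m) = (integral_a1^b1 1 ds) * (integral_a2^b2 t^2 dt).
Inner integral in s: integral_{0}^{2} 1 ds = (2^1 - 0^1)/1
  = 2.
Inner integral in t: integral_{-2}^{1} t^2 dt = (1^3 - (-2)^3)/3
  = 3.
Product: (2) * (3) = 6.

6


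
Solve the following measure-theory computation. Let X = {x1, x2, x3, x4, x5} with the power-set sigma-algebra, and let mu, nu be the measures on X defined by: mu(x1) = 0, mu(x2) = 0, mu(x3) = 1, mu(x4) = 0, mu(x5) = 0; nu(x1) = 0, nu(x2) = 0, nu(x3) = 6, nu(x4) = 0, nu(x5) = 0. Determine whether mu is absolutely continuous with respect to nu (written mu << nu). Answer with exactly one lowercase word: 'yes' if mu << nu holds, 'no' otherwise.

mu << nu means: every nu-null measurable set is also mu-null; equivalently, for every atom x, if nu({x}) = 0 then mu({x}) = 0.
Checking each atom:
  x1: nu = 0, mu = 0 -> consistent with mu << nu.
  x2: nu = 0, mu = 0 -> consistent with mu << nu.
  x3: nu = 6 > 0 -> no constraint.
  x4: nu = 0, mu = 0 -> consistent with mu << nu.
  x5: nu = 0, mu = 0 -> consistent with mu << nu.
No atom violates the condition. Therefore mu << nu.

yes


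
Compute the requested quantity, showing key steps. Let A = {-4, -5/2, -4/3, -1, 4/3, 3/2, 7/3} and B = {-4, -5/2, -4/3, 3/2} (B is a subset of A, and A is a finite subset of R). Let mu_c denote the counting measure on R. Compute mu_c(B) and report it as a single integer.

Counting measure assigns mu_c(E) = |E| (number of elements) when E is finite.
B has 4 element(s), so mu_c(B) = 4.

4


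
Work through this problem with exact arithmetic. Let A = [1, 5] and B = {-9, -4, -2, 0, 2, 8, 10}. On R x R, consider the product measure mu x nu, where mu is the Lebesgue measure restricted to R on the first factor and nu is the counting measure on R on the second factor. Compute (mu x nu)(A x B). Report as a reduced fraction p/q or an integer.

For a measurable rectangle A x B, the product measure satisfies
  (mu x nu)(A x B) = mu(A) * nu(B).
  mu(A) = 4.
  nu(B) = 7.
  (mu x nu)(A x B) = 4 * 7 = 28.

28


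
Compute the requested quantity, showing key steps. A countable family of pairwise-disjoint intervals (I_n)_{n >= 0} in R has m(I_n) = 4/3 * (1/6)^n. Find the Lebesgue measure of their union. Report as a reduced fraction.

By countable additivity of the Lebesgue measure on pairwise disjoint measurable sets,
  m(union_{n >= 0} I_n) = sum_{n >= 0} m(I_n) = sum_{n >= 0} a * r^n,
  with a = 4/3 and r = 1/6.
Since 0 < r = 1/6 < 1, the geometric series converges:
  sum_{n >= 0} a * r^n = a / (1 - r).
  = 4/3 / (1 - 1/6)
  = 4/3 / (5/6)
  = 8/5.

8/5


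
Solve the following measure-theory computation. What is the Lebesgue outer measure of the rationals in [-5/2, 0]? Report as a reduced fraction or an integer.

The set Q cap [-5/2, 0] is countable (a subset of the countable set Q). Lebesgue outer measure of any countable set is 0: each singleton {q} has m*({q}) = 0, and by countable subadditivity m*(union_k {q_k}) <= sum_k m*({q_k}) = sum_k 0 = 0. The reverse inequality m*(E) >= 0 is automatic. So m*(Q cap [-5/2, 0]) = 0.

0


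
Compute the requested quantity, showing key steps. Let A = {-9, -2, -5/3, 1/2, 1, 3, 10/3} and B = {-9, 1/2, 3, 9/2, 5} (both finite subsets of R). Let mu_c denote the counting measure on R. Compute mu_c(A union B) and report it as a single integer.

Counting measure on a finite set equals cardinality. By inclusion-exclusion, |A union B| = |A| + |B| - |A cap B|.
|A| = 7, |B| = 5, |A cap B| = 3.
So mu_c(A union B) = 7 + 5 - 3 = 9.

9


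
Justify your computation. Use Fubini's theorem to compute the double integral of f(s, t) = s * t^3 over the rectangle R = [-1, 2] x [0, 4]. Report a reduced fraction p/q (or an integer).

f(s, t) is a tensor product of a function of s and a function of t, and both factors are bounded continuous (hence Lebesgue integrable) on the rectangle, so Fubini's theorem applies:
  integral_R f d(m x m) = (integral_a1^b1 s ds) * (integral_a2^b2 t^3 dt).
Inner integral in s: integral_{-1}^{2} s ds = (2^2 - (-1)^2)/2
  = 3/2.
Inner integral in t: integral_{0}^{4} t^3 dt = (4^4 - 0^4)/4
  = 64.
Product: (3/2) * (64) = 96.

96


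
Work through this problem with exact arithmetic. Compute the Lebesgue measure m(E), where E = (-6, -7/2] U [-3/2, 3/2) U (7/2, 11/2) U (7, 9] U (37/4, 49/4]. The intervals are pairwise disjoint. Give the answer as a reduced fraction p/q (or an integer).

For pairwise disjoint intervals, m(union_i I_i) = sum_i m(I_i),
and m is invariant under swapping open/closed endpoints (single points have measure 0).
So m(E) = sum_i (b_i - a_i).
  I_1 has length -7/2 - (-6) = 5/2.
  I_2 has length 3/2 - (-3/2) = 3.
  I_3 has length 11/2 - 7/2 = 2.
  I_4 has length 9 - 7 = 2.
  I_5 has length 49/4 - 37/4 = 3.
Summing:
  m(E) = 5/2 + 3 + 2 + 2 + 3 = 25/2.

25/2


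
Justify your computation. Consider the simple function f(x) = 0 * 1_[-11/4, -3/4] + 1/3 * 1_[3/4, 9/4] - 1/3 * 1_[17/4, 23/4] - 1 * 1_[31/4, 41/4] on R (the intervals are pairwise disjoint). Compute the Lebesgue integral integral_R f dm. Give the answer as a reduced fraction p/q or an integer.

For a simple function f = sum_i c_i * 1_{A_i} with disjoint A_i,
  integral f dm = sum_i c_i * m(A_i).
Lengths of the A_i:
  m(A_1) = -3/4 - (-11/4) = 2.
  m(A_2) = 9/4 - 3/4 = 3/2.
  m(A_3) = 23/4 - 17/4 = 3/2.
  m(A_4) = 41/4 - 31/4 = 5/2.
Contributions c_i * m(A_i):
  (0) * (2) = 0.
  (1/3) * (3/2) = 1/2.
  (-1/3) * (3/2) = -1/2.
  (-1) * (5/2) = -5/2.
Total: 0 + 1/2 - 1/2 - 5/2 = -5/2.

-5/2


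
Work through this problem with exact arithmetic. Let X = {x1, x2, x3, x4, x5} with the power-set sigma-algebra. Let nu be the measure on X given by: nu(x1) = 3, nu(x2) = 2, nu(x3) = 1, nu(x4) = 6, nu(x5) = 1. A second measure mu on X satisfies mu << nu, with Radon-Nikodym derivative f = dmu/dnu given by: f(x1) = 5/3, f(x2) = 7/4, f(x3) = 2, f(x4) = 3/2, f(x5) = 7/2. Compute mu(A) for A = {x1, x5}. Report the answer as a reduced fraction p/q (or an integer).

By the defining property of the Radon-Nikodym derivative, for every measurable set A,
  mu(A) = integral_A f dnu.
Since nu is a discrete measure concentrated on the atoms of X, the integral over A reduces to the sum
  mu(A) = sum_{x in A} f(x) * nu({x}).
Computing each term:
  x1: f(x1) * nu(x1) = 5/3 * 3 = 5.
  x5: f(x5) * nu(x5) = 7/2 * 1 = 7/2.
Summing: mu(A) = 5 + 7/2 = 17/2.

17/2


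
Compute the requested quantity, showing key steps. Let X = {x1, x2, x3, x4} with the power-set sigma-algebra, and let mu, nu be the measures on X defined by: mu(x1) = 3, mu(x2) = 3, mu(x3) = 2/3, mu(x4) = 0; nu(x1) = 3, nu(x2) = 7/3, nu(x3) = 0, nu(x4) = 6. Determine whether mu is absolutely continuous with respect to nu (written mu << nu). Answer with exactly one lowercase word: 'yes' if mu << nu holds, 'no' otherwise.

mu << nu means: every nu-null measurable set is also mu-null; equivalently, for every atom x, if nu({x}) = 0 then mu({x}) = 0.
Checking each atom:
  x1: nu = 3 > 0 -> no constraint.
  x2: nu = 7/3 > 0 -> no constraint.
  x3: nu = 0, mu = 2/3 > 0 -> violates mu << nu.
  x4: nu = 6 > 0 -> no constraint.
The atom(s) x3 violate the condition (nu = 0 but mu > 0). Therefore mu is NOT absolutely continuous w.r.t. nu.

no


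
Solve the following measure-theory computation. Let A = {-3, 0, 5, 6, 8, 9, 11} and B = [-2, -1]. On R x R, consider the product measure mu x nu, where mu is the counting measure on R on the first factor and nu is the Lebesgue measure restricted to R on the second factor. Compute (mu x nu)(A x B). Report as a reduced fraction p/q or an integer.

For a measurable rectangle A x B, the product measure satisfies
  (mu x nu)(A x B) = mu(A) * nu(B).
  mu(A) = 7.
  nu(B) = 1.
  (mu x nu)(A x B) = 7 * 1 = 7.

7


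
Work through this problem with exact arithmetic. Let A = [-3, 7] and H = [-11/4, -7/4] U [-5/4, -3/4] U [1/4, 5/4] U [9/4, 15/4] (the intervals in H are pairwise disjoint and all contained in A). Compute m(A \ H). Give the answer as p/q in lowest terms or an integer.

The ambient interval has length m(A) = 7 - (-3) = 10.
Since the holes are disjoint and sit inside A, by finite additivity
  m(H) = sum_i (b_i - a_i), and m(A \ H) = m(A) - m(H).
Computing the hole measures:
  m(H_1) = -7/4 - (-11/4) = 1.
  m(H_2) = -3/4 - (-5/4) = 1/2.
  m(H_3) = 5/4 - 1/4 = 1.
  m(H_4) = 15/4 - 9/4 = 3/2.
Summed: m(H) = 1 + 1/2 + 1 + 3/2 = 4.
So m(A \ H) = 10 - 4 = 6.

6


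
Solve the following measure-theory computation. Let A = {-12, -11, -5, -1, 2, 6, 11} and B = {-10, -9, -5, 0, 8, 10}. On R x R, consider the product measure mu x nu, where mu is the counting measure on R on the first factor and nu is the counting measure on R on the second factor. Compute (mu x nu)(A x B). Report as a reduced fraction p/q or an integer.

For a measurable rectangle A x B, the product measure satisfies
  (mu x nu)(A x B) = mu(A) * nu(B).
  mu(A) = 7.
  nu(B) = 6.
  (mu x nu)(A x B) = 7 * 6 = 42.

42


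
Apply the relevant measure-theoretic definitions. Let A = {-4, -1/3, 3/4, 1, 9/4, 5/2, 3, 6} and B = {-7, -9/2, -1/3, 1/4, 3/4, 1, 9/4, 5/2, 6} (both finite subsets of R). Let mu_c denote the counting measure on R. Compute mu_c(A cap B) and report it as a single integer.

Counting measure on a finite set equals cardinality. mu_c(A cap B) = |A cap B| (elements appearing in both).
Enumerating the elements of A that also lie in B gives 6 element(s).
So mu_c(A cap B) = 6.

6


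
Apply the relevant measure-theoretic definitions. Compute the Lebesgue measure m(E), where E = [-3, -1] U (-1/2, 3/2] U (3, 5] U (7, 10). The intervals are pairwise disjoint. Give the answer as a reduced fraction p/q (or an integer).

For pairwise disjoint intervals, m(union_i I_i) = sum_i m(I_i),
and m is invariant under swapping open/closed endpoints (single points have measure 0).
So m(E) = sum_i (b_i - a_i).
  I_1 has length -1 - (-3) = 2.
  I_2 has length 3/2 - (-1/2) = 2.
  I_3 has length 5 - 3 = 2.
  I_4 has length 10 - 7 = 3.
Summing:
  m(E) = 2 + 2 + 2 + 3 = 9.

9


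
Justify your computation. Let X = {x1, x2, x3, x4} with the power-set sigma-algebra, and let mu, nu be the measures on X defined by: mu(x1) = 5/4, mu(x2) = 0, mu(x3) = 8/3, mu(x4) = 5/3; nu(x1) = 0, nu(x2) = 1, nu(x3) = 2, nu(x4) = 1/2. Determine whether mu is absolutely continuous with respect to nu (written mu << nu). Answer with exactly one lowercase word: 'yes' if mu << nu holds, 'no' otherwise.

mu << nu means: every nu-null measurable set is also mu-null; equivalently, for every atom x, if nu({x}) = 0 then mu({x}) = 0.
Checking each atom:
  x1: nu = 0, mu = 5/4 > 0 -> violates mu << nu.
  x2: nu = 1 > 0 -> no constraint.
  x3: nu = 2 > 0 -> no constraint.
  x4: nu = 1/2 > 0 -> no constraint.
The atom(s) x1 violate the condition (nu = 0 but mu > 0). Therefore mu is NOT absolutely continuous w.r.t. nu.

no


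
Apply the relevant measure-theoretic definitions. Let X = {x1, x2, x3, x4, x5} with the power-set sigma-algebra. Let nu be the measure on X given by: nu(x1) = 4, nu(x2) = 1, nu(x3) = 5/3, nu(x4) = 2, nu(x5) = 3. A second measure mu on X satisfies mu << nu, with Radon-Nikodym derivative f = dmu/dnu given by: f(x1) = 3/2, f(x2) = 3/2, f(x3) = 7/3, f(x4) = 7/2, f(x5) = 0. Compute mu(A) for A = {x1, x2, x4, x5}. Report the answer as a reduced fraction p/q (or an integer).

By the defining property of the Radon-Nikodym derivative, for every measurable set A,
  mu(A) = integral_A f dnu.
Since nu is a discrete measure concentrated on the atoms of X, the integral over A reduces to the sum
  mu(A) = sum_{x in A} f(x) * nu({x}).
Computing each term:
  x1: f(x1) * nu(x1) = 3/2 * 4 = 6.
  x2: f(x2) * nu(x2) = 3/2 * 1 = 3/2.
  x4: f(x4) * nu(x4) = 7/2 * 2 = 7.
  x5: f(x5) * nu(x5) = 0 * 3 = 0.
Summing: mu(A) = 6 + 3/2 + 7 + 0 = 29/2.

29/2


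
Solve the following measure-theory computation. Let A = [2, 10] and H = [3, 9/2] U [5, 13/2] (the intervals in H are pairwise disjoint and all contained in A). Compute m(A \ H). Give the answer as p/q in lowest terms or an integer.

The ambient interval has length m(A) = 10 - 2 = 8.
Since the holes are disjoint and sit inside A, by finite additivity
  m(H) = sum_i (b_i - a_i), and m(A \ H) = m(A) - m(H).
Computing the hole measures:
  m(H_1) = 9/2 - 3 = 3/2.
  m(H_2) = 13/2 - 5 = 3/2.
Summed: m(H) = 3/2 + 3/2 = 3.
So m(A \ H) = 8 - 3 = 5.

5


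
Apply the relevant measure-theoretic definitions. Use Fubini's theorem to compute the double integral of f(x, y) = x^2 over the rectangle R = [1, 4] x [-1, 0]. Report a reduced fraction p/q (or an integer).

f(x, y) is a tensor product of a function of x and a function of y, and both factors are bounded continuous (hence Lebesgue integrable) on the rectangle, so Fubini's theorem applies:
  integral_R f d(m x m) = (integral_a1^b1 x^2 dx) * (integral_a2^b2 1 dy).
Inner integral in x: integral_{1}^{4} x^2 dx = (4^3 - 1^3)/3
  = 21.
Inner integral in y: integral_{-1}^{0} 1 dy = (0^1 - (-1)^1)/1
  = 1.
Product: (21) * (1) = 21.

21


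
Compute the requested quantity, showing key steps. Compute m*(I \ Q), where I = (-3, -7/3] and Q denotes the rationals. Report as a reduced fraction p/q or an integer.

The interval I = (-3, -7/3] has m(I) = -7/3 - (-3) = 2/3 (endpoints are measure-zero, so open/closed/half-open agree). Write I = (I cap Q) u (I \ Q). The rationals in I are countable, so m*(I cap Q) = 0 (cover each rational by intervals whose total length is arbitrarily small). By countable subadditivity m*(I) <= m*(I cap Q) + m*(I \ Q), hence m*(I \ Q) >= m(I) = 2/3. The reverse inequality m*(I \ Q) <= m*(I) = 2/3 is trivial since (I \ Q) is a subset of I. Therefore m*(I \ Q) = 2/3.

2/3


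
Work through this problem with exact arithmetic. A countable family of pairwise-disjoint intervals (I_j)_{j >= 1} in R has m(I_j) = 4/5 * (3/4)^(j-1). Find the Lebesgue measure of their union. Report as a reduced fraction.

By countable additivity of the Lebesgue measure on pairwise disjoint measurable sets,
  m(union_{j >= 1} I_j) = sum_{j >= 1} m(I_j) = sum_{j >= 1} a * r^(j-1),
  with a = 4/5 and r = 3/4.
Since 0 < r = 3/4 < 1, the geometric series converges:
  sum_{j >= 1} a * r^(j-1) = a / (1 - r).
  = 4/5 / (1 - 3/4)
  = 4/5 / (1/4)
  = 16/5.

16/5


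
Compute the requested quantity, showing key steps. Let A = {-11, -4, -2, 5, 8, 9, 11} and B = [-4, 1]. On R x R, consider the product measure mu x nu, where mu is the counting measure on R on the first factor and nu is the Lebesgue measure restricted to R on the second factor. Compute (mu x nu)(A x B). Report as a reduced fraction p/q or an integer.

For a measurable rectangle A x B, the product measure satisfies
  (mu x nu)(A x B) = mu(A) * nu(B).
  mu(A) = 7.
  nu(B) = 5.
  (mu x nu)(A x B) = 7 * 5 = 35.

35


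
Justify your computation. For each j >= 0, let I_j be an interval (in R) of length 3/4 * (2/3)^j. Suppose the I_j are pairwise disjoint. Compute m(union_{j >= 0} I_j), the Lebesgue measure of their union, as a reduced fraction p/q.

By countable additivity of the Lebesgue measure on pairwise disjoint measurable sets,
  m(union_{j >= 0} I_j) = sum_{j >= 0} m(I_j) = sum_{j >= 0} a * r^j,
  with a = 3/4 and r = 2/3.
Since 0 < r = 2/3 < 1, the geometric series converges:
  sum_{j >= 0} a * r^j = a / (1 - r).
  = 3/4 / (1 - 2/3)
  = 3/4 / (1/3)
  = 9/4.

9/4


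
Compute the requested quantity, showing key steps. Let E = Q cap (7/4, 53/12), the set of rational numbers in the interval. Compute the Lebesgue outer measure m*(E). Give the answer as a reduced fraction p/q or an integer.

Q cap (7/4, 53/12) is countable; list its elements as q_1, q_2, ... . Fix eps > 0 and cover the k-th point by an interval of length eps * 2^(-k). The cover has total length eps * sum_{k>=1} 2^(-k) = eps, so by definition of outer measure m*(Q cap (7/4, 53/12)) <= eps. Since eps was arbitrary and m* >= 0, the outer measure is 0.

0


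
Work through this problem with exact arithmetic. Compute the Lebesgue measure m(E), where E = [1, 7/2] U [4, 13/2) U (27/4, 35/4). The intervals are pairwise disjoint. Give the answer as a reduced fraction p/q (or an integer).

For pairwise disjoint intervals, m(union_i I_i) = sum_i m(I_i),
and m is invariant under swapping open/closed endpoints (single points have measure 0).
So m(E) = sum_i (b_i - a_i).
  I_1 has length 7/2 - 1 = 5/2.
  I_2 has length 13/2 - 4 = 5/2.
  I_3 has length 35/4 - 27/4 = 2.
Summing:
  m(E) = 5/2 + 5/2 + 2 = 7.

7


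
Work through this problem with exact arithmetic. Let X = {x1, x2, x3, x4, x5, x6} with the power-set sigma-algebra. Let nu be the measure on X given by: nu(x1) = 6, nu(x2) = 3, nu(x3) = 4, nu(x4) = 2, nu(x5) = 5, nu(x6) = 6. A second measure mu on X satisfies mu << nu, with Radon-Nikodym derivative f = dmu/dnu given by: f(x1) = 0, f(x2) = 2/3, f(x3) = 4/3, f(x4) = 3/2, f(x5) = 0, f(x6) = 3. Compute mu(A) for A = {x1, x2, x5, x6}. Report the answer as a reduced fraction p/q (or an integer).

By the defining property of the Radon-Nikodym derivative, for every measurable set A,
  mu(A) = integral_A f dnu.
Since nu is a discrete measure concentrated on the atoms of X, the integral over A reduces to the sum
  mu(A) = sum_{x in A} f(x) * nu({x}).
Computing each term:
  x1: f(x1) * nu(x1) = 0 * 6 = 0.
  x2: f(x2) * nu(x2) = 2/3 * 3 = 2.
  x5: f(x5) * nu(x5) = 0 * 5 = 0.
  x6: f(x6) * nu(x6) = 3 * 6 = 18.
Summing: mu(A) = 0 + 2 + 0 + 18 = 20.

20


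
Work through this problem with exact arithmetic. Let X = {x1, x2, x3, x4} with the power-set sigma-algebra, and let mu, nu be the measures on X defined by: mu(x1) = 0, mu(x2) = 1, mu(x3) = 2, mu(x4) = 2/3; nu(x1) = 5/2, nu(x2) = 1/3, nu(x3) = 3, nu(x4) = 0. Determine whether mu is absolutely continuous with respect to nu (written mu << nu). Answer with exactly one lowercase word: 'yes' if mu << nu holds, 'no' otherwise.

mu << nu means: every nu-null measurable set is also mu-null; equivalently, for every atom x, if nu({x}) = 0 then mu({x}) = 0.
Checking each atom:
  x1: nu = 5/2 > 0 -> no constraint.
  x2: nu = 1/3 > 0 -> no constraint.
  x3: nu = 3 > 0 -> no constraint.
  x4: nu = 0, mu = 2/3 > 0 -> violates mu << nu.
The atom(s) x4 violate the condition (nu = 0 but mu > 0). Therefore mu is NOT absolutely continuous w.r.t. nu.

no


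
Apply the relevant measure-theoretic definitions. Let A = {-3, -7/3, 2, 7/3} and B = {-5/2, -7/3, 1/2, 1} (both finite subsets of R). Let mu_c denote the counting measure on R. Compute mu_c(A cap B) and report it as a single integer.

Counting measure on a finite set equals cardinality. mu_c(A cap B) = |A cap B| (elements appearing in both).
Enumerating the elements of A that also lie in B gives 1 element(s).
So mu_c(A cap B) = 1.

1


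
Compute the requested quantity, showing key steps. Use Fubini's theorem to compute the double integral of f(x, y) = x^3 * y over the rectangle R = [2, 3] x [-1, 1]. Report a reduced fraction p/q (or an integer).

f(x, y) is a tensor product of a function of x and a function of y, and both factors are bounded continuous (hence Lebesgue integrable) on the rectangle, so Fubini's theorem applies:
  integral_R f d(m x m) = (integral_a1^b1 x^3 dx) * (integral_a2^b2 y dy).
Inner integral in x: integral_{2}^{3} x^3 dx = (3^4 - 2^4)/4
  = 65/4.
Inner integral in y: integral_{-1}^{1} y dy = (1^2 - (-1)^2)/2
  = 0.
Product: (65/4) * (0) = 0.

0


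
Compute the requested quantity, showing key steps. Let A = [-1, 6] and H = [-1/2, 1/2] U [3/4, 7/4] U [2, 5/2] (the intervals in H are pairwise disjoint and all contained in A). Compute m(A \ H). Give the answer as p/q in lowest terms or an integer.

The ambient interval has length m(A) = 6 - (-1) = 7.
Since the holes are disjoint and sit inside A, by finite additivity
  m(H) = sum_i (b_i - a_i), and m(A \ H) = m(A) - m(H).
Computing the hole measures:
  m(H_1) = 1/2 - (-1/2) = 1.
  m(H_2) = 7/4 - 3/4 = 1.
  m(H_3) = 5/2 - 2 = 1/2.
Summed: m(H) = 1 + 1 + 1/2 = 5/2.
So m(A \ H) = 7 - 5/2 = 9/2.

9/2


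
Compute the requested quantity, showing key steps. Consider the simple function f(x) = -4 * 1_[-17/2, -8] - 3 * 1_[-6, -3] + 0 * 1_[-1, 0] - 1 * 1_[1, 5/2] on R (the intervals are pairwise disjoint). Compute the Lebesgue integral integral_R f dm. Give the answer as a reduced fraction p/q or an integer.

For a simple function f = sum_i c_i * 1_{A_i} with disjoint A_i,
  integral f dm = sum_i c_i * m(A_i).
Lengths of the A_i:
  m(A_1) = -8 - (-17/2) = 1/2.
  m(A_2) = -3 - (-6) = 3.
  m(A_3) = 0 - (-1) = 1.
  m(A_4) = 5/2 - 1 = 3/2.
Contributions c_i * m(A_i):
  (-4) * (1/2) = -2.
  (-3) * (3) = -9.
  (0) * (1) = 0.
  (-1) * (3/2) = -3/2.
Total: -2 - 9 + 0 - 3/2 = -25/2.

-25/2


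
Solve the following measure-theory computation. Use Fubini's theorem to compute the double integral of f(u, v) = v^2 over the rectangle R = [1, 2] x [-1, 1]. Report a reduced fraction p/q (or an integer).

f(u, v) is a tensor product of a function of u and a function of v, and both factors are bounded continuous (hence Lebesgue integrable) on the rectangle, so Fubini's theorem applies:
  integral_R f d(m x m) = (integral_a1^b1 1 du) * (integral_a2^b2 v^2 dv).
Inner integral in u: integral_{1}^{2} 1 du = (2^1 - 1^1)/1
  = 1.
Inner integral in v: integral_{-1}^{1} v^2 dv = (1^3 - (-1)^3)/3
  = 2/3.
Product: (1) * (2/3) = 2/3.

2/3


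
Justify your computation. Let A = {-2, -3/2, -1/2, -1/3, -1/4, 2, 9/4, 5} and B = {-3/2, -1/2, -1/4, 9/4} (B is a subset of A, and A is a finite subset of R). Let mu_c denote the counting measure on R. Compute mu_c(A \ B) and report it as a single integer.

Counting measure assigns mu_c(E) = |E| (number of elements) when E is finite. For B subset A, A \ B is the set of elements of A not in B, so |A \ B| = |A| - |B|.
|A| = 8, |B| = 4, so mu_c(A \ B) = 8 - 4 = 4.

4


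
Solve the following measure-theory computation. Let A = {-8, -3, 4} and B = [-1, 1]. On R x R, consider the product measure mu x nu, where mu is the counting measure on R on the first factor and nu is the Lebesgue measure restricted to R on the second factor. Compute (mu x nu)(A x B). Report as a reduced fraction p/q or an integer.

For a measurable rectangle A x B, the product measure satisfies
  (mu x nu)(A x B) = mu(A) * nu(B).
  mu(A) = 3.
  nu(B) = 2.
  (mu x nu)(A x B) = 3 * 2 = 6.

6


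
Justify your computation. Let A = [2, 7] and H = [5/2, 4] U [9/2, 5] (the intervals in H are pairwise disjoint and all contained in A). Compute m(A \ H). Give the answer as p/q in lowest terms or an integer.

The ambient interval has length m(A) = 7 - 2 = 5.
Since the holes are disjoint and sit inside A, by finite additivity
  m(H) = sum_i (b_i - a_i), and m(A \ H) = m(A) - m(H).
Computing the hole measures:
  m(H_1) = 4 - 5/2 = 3/2.
  m(H_2) = 5 - 9/2 = 1/2.
Summed: m(H) = 3/2 + 1/2 = 2.
So m(A \ H) = 5 - 2 = 3.

3


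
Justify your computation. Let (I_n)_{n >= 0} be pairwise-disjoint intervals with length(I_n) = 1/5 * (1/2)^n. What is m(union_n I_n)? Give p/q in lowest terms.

By countable additivity of the Lebesgue measure on pairwise disjoint measurable sets,
  m(union_{n >= 0} I_n) = sum_{n >= 0} m(I_n) = sum_{n >= 0} a * r^n,
  with a = 1/5 and r = 1/2.
Since 0 < r = 1/2 < 1, the geometric series converges:
  sum_{n >= 0} a * r^n = a / (1 - r).
  = 1/5 / (1 - 1/2)
  = 1/5 / (1/2)
  = 2/5.

2/5


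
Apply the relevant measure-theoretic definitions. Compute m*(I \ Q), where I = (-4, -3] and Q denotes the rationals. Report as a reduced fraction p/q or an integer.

The interval I = (-4, -3] has m(I) = -3 - (-4) = 1 (endpoints are measure-zero, so open/closed/half-open agree). Write I = (I cap Q) u (I \ Q). The rationals in I are countable, so m*(I cap Q) = 0 (cover each rational by intervals whose total length is arbitrarily small). By countable subadditivity m*(I) <= m*(I cap Q) + m*(I \ Q), hence m*(I \ Q) >= m(I) = 1. The reverse inequality m*(I \ Q) <= m*(I) = 1 is trivial since (I \ Q) is a subset of I. Therefore m*(I \ Q) = 1.

1


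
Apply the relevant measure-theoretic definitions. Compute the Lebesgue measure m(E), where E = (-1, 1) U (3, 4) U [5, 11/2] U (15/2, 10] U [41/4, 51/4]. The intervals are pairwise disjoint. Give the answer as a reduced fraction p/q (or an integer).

For pairwise disjoint intervals, m(union_i I_i) = sum_i m(I_i),
and m is invariant under swapping open/closed endpoints (single points have measure 0).
So m(E) = sum_i (b_i - a_i).
  I_1 has length 1 - (-1) = 2.
  I_2 has length 4 - 3 = 1.
  I_3 has length 11/2 - 5 = 1/2.
  I_4 has length 10 - 15/2 = 5/2.
  I_5 has length 51/4 - 41/4 = 5/2.
Summing:
  m(E) = 2 + 1 + 1/2 + 5/2 + 5/2 = 17/2.

17/2


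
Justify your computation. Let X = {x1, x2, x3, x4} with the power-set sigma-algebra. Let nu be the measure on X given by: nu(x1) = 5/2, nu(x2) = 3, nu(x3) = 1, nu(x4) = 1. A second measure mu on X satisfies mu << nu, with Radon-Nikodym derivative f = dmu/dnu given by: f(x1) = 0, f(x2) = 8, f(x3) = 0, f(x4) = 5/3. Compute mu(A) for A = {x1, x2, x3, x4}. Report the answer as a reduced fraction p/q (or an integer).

By the defining property of the Radon-Nikodym derivative, for every measurable set A,
  mu(A) = integral_A f dnu.
Since nu is a discrete measure concentrated on the atoms of X, the integral over A reduces to the sum
  mu(A) = sum_{x in A} f(x) * nu({x}).
Computing each term:
  x1: f(x1) * nu(x1) = 0 * 5/2 = 0.
  x2: f(x2) * nu(x2) = 8 * 3 = 24.
  x3: f(x3) * nu(x3) = 0 * 1 = 0.
  x4: f(x4) * nu(x4) = 5/3 * 1 = 5/3.
Summing: mu(A) = 0 + 24 + 0 + 5/3 = 77/3.

77/3


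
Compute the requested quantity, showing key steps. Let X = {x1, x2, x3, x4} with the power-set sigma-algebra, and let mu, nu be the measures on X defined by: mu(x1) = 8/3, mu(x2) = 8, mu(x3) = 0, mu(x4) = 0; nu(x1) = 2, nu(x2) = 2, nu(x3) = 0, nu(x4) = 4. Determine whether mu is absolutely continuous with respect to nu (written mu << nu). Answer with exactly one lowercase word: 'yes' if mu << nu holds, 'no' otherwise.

mu << nu means: every nu-null measurable set is also mu-null; equivalently, for every atom x, if nu({x}) = 0 then mu({x}) = 0.
Checking each atom:
  x1: nu = 2 > 0 -> no constraint.
  x2: nu = 2 > 0 -> no constraint.
  x3: nu = 0, mu = 0 -> consistent with mu << nu.
  x4: nu = 4 > 0 -> no constraint.
No atom violates the condition. Therefore mu << nu.

yes


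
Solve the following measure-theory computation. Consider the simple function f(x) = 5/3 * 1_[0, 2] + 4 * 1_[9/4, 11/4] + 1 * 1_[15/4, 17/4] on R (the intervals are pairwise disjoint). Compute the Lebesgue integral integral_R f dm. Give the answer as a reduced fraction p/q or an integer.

For a simple function f = sum_i c_i * 1_{A_i} with disjoint A_i,
  integral f dm = sum_i c_i * m(A_i).
Lengths of the A_i:
  m(A_1) = 2 - 0 = 2.
  m(A_2) = 11/4 - 9/4 = 1/2.
  m(A_3) = 17/4 - 15/4 = 1/2.
Contributions c_i * m(A_i):
  (5/3) * (2) = 10/3.
  (4) * (1/2) = 2.
  (1) * (1/2) = 1/2.
Total: 10/3 + 2 + 1/2 = 35/6.

35/6


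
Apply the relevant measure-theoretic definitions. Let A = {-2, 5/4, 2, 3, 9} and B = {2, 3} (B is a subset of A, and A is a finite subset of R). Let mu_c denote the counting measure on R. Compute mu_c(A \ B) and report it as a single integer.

Counting measure assigns mu_c(E) = |E| (number of elements) when E is finite. For B subset A, A \ B is the set of elements of A not in B, so |A \ B| = |A| - |B|.
|A| = 5, |B| = 2, so mu_c(A \ B) = 5 - 2 = 3.

3


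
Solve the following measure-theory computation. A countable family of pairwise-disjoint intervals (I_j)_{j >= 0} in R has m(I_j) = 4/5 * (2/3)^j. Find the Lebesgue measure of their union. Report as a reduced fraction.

By countable additivity of the Lebesgue measure on pairwise disjoint measurable sets,
  m(union_{j >= 0} I_j) = sum_{j >= 0} m(I_j) = sum_{j >= 0} a * r^j,
  with a = 4/5 and r = 2/3.
Since 0 < r = 2/3 < 1, the geometric series converges:
  sum_{j >= 0} a * r^j = a / (1 - r).
  = 4/5 / (1 - 2/3)
  = 4/5 / (1/3)
  = 12/5.

12/5


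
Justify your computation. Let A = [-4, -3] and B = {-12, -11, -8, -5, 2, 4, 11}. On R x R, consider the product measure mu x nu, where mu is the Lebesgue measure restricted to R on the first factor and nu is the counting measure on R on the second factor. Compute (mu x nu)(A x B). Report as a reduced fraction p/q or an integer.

For a measurable rectangle A x B, the product measure satisfies
  (mu x nu)(A x B) = mu(A) * nu(B).
  mu(A) = 1.
  nu(B) = 7.
  (mu x nu)(A x B) = 1 * 7 = 7.

7


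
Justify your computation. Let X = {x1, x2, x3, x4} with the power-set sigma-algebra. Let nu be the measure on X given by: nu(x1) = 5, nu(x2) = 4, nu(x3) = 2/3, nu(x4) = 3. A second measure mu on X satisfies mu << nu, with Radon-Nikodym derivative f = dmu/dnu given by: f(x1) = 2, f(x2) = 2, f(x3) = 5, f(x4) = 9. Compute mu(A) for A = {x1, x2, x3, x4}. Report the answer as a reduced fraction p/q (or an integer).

By the defining property of the Radon-Nikodym derivative, for every measurable set A,
  mu(A) = integral_A f dnu.
Since nu is a discrete measure concentrated on the atoms of X, the integral over A reduces to the sum
  mu(A) = sum_{x in A} f(x) * nu({x}).
Computing each term:
  x1: f(x1) * nu(x1) = 2 * 5 = 10.
  x2: f(x2) * nu(x2) = 2 * 4 = 8.
  x3: f(x3) * nu(x3) = 5 * 2/3 = 10/3.
  x4: f(x4) * nu(x4) = 9 * 3 = 27.
Summing: mu(A) = 10 + 8 + 10/3 + 27 = 145/3.

145/3


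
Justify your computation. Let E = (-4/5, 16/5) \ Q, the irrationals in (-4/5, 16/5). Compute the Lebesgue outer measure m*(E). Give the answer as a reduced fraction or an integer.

The interval I = (-4/5, 16/5) has m(I) = 16/5 - (-4/5) = 4 (endpoints are measure-zero, so open/closed/half-open agree). Write I = (I cap Q) u (I \ Q). The rationals in I are countable, so m*(I cap Q) = 0 (cover each rational by intervals whose total length is arbitrarily small). By countable subadditivity m*(I) <= m*(I cap Q) + m*(I \ Q), hence m*(I \ Q) >= m(I) = 4. The reverse inequality m*(I \ Q) <= m*(I) = 4 is trivial since (I \ Q) is a subset of I. Therefore m*(I \ Q) = 4.

4


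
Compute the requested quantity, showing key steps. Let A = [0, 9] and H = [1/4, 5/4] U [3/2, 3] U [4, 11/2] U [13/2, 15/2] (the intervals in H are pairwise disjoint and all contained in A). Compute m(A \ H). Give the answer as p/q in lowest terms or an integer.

The ambient interval has length m(A) = 9 - 0 = 9.
Since the holes are disjoint and sit inside A, by finite additivity
  m(H) = sum_i (b_i - a_i), and m(A \ H) = m(A) - m(H).
Computing the hole measures:
  m(H_1) = 5/4 - 1/4 = 1.
  m(H_2) = 3 - 3/2 = 3/2.
  m(H_3) = 11/2 - 4 = 3/2.
  m(H_4) = 15/2 - 13/2 = 1.
Summed: m(H) = 1 + 3/2 + 3/2 + 1 = 5.
So m(A \ H) = 9 - 5 = 4.

4


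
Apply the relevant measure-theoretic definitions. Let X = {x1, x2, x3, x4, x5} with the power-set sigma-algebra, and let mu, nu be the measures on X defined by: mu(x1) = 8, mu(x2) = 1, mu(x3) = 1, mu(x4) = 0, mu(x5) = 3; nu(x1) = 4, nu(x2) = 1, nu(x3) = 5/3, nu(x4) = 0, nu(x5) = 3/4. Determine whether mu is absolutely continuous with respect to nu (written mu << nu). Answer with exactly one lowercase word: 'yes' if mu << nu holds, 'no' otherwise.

mu << nu means: every nu-null measurable set is also mu-null; equivalently, for every atom x, if nu({x}) = 0 then mu({x}) = 0.
Checking each atom:
  x1: nu = 4 > 0 -> no constraint.
  x2: nu = 1 > 0 -> no constraint.
  x3: nu = 5/3 > 0 -> no constraint.
  x4: nu = 0, mu = 0 -> consistent with mu << nu.
  x5: nu = 3/4 > 0 -> no constraint.
No atom violates the condition. Therefore mu << nu.

yes
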